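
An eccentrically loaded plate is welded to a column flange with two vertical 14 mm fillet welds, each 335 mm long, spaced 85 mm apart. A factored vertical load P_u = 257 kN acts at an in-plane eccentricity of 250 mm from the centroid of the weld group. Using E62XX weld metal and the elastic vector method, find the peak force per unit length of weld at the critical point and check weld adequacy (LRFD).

f_max ≈ 1620 N/mm; adequate

E62XX → F_EXX = 620 MPa.
Total weld length L_w = 670 mm. Treat welds as unit-width lines.
Polar moment about centroid: J = 2[d³/12 + d(b/2)²] = 2[335³/12 + 335×42.5²] = 7476000 mm³.
Direct shear f_v = P/L_w = 257×10³ / 670 = 383.6 N/mm (vertical).
Torsion M = P·e = 257×10³ × 250 = 64250000 N·mm.
Critical point at (x, y) = (42.5, 167.5) from centroid. f_tx = M·y/J = 1440 N/mm; f_ty = M·x/J = 365.2 N/mm.
Resultant f_max = √[f_tx² + (f_v + f_ty)²] = √[1440² + (383.6 + 365.2)²] = 1623 N/mm.
Capacity per unit length: φr_n = 0.75 × 0.6 × 620 × (0.707 × 14) = 2762 N/mm.
1623 ≤ 2762 → adequate.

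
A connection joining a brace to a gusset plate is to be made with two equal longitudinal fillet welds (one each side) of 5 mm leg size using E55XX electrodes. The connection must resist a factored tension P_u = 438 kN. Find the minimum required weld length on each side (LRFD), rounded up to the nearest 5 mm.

L = 255 mm on each side

E55XX → F_EXX = 550 MPa.
Throat t_e = 0.707 × 5 = 3.535 mm.
φr_n = 0.75 × 0.6 × 550 × 3.535 × 10⁻³ = 0.8749 kN/mm.
L_req = P_u / φr_n = 438 / 0.8749 = 500.6 mm total.
Per side: 500.6 / 2 = 250.3 mm.
Round up → use L = 255 mm on each side.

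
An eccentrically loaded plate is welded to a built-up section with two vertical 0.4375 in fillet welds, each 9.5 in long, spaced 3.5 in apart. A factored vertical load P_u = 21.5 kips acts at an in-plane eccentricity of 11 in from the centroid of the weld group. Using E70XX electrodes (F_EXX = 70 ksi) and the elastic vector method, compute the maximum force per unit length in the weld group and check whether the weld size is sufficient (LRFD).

Total weld length L_w = 19 in. Treat welds as unit-width lines.
Polar moment about centroid: J = 2[d³/12 + d(b/2)²] = 2[9.5³/12 + 9.5×1.75²] = 201.1 in³.
Direct shear f_v = P/L_w = 21.5 / 19 = 1.132 kip/in (vertical).
Torsion M = P·e = 21.5 × 11 = 236.5 kip·in.
Critical point at (x, y) = (1.75, 4.75) from centroid. f_tx = M·y/J = 5.587 kip/in; f_ty = M·x/J = 2.058 kip/in.
Resultant f_max = √[f_tx² + (f_v + f_ty)²] = √[5.587² + (1.132 + 2.058)²] = 6.433 kip/in.
Capacity per unit length: φr_n = 0.75 × 0.6 × 70 × (0.707 × 0.4375) = 9.743 kip/in.
6.433 ≤ 9.743 → adequate.

f_max ≈ 6.43 kip/in; adequate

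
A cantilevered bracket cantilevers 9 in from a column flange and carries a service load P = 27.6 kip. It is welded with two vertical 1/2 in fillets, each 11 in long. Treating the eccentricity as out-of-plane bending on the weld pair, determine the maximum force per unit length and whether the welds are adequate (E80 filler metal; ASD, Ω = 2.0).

f_max ≈ 6.29 kip/in; adequate

E80XX → F_EXX = 80 ksi.
L_w = 2 × 11 = 22 in; section modulus (unit throat) S = 2 × L²/6 = 40.33 in².
Direct shear f_v = P/L_w = 27.6/22 = 1.255 kip/in.
Moment M = P × e = 27.6 × 9 = 248.4 kip·in; bending f_b = M/S = 6.159 kip/in.
f_max = √(f_v² + f_b²) = √(1.255² + 6.159²) = 6.285 kip/in.
r_n/Ω = (1/2.0) × 0.6 × 80 × (0.707 × 0.5) = 8.484 kip/in → adequate.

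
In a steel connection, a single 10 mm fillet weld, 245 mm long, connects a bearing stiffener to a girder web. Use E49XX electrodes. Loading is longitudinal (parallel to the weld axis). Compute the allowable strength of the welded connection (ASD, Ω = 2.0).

E49XX → F_EXX = 490 MPa.
Effective throat t_e = 0.707 × 10 = 7.07 mm.
Total length L = 245 mm; A_we = 7.07 × 245 = 1732 mm².
F_nw = 0.6 F_EXX = 0.6 × 490 = 294 MPa.
R_n = 294 × 1732 × 10⁻³ = 509.3 kN; R_n/Ω = 509.3/2.0 = 254.6 kN.

R_n/Ω ≈ 255 kN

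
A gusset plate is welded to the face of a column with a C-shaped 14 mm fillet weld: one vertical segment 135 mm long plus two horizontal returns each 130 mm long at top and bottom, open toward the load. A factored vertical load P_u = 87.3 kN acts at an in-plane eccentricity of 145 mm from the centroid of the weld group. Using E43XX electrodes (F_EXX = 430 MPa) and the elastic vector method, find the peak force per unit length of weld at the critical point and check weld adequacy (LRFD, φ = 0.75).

Total weld length L_w = 395 mm. Treat welds as unit-width lines.
Centroid: x̄ = 2×130×65 / 395 = 42.78 mm from the vertical weld.
Polar moment about centroid: J = I_x + I_y = [135³/12 + 2×130×67.5²] + [135×42.78² + 2(130³/12 + 130×22.22²)] = 2131000 mm³.
Direct shear f_v = P/L_w = 87.3×10³ / 395 = 221 N/mm (vertical).
Torsion M = P·e = 87.3×10³ × 145 = 12658000 N·mm.
Critical point at (x, y) = (87.22, 67.5) from centroid. f_tx = M·y/J = 400.9 N/mm; f_ty = M·x/J = 518 N/mm.
Resultant f_max = √[f_tx² + (f_v + f_ty)²] = √[400.9² + (221 + 518)²] = 840.8 N/mm.
Capacity per unit length: φr_n = 0.75 × 0.6 × 430 × (0.707 × 14) = 1915 N/mm.
840.8 ≤ 1915 → adequate.

f_max ≈ 841 N/mm; adequate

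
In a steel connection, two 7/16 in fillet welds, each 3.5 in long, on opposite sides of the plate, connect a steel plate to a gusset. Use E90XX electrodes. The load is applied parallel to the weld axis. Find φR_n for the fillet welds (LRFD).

φR_n ≈ 87.7 kips

E90XX → F_EXX = 90 ksi.
Effective throat t_e = 0.707 × 0.4375 = 0.3093 in.
Total length L = 7 in; A_we = 0.3093 × 7 = 2.165 in².
F_nw = 0.6 F_EXX = 0.6 × 90 = 54 ksi.
φR_n = 0.75 × 54 × 2.165 = 87.69 kips.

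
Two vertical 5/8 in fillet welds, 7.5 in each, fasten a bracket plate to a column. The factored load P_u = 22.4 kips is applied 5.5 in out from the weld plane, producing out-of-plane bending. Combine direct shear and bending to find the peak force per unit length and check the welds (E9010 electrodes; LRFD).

E90XX → F_EXX = 90 ksi.
L_w = 2 × 7.5 = 15 in; section modulus (unit throat) S = 2 × L²/6 = 18.75 in².
Direct shear f_v = P/L_w = 22.4/15 = 1.493 kip/in.
Moment M = P × e = 22.4 × 5.5 = 123.2 kip·in; bending f_b = M/S = 6.571 kip/in.
f_max = √(f_v² + f_b²) = √(1.493² + 6.571²) = 6.738 kip/in.
φr_n = 0.75 × 0.6 × 90 × (0.707 × 0.625) = 17.9 kip/in → adequate.

f_max ≈ 6.74 kip/in; adequate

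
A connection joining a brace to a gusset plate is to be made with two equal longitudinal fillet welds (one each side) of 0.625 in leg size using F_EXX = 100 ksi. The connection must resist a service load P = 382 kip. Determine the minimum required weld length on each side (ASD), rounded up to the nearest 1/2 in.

Throat t_e = 0.707 × 0.625 = 0.4419 in.
r_n/Ω = (0.6 × 100 × 0.4419) / 2.0 = 13.26 kip/in.
L_req = P / (r_n/Ω) = 382 / 13.26 = 28.82 in total.
Per side: 28.82 / 2 = 14.41 in.
Round up → use L = 14.5 in on each side.

L = 14.5 in on each side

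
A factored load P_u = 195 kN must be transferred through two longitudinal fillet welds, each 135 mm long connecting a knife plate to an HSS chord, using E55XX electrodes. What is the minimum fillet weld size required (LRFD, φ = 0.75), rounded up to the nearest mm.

E55XX → F_EXX = 550 MPa.
Total weld length L = 270 mm.
Required throat t_e = P_u / (φ × 0.6 F_EXX × L) = 195 / (0.75 × 0.6 × 550 × 270 × 10⁻³) = 2.918 mm.
Required leg w = t_e / 0.707 = 4.127 mm → use 5 mm.

w = 5 mm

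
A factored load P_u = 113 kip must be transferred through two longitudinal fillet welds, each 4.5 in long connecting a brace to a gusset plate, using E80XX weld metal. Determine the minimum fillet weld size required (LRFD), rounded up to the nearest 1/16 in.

E80XX → F_EXX = 80 ksi.
Total weld length L = 9 in.
Required throat t_e = P_u / (φ × 0.6 F_EXX × L) = 113 / (0.75 × 0.6 × 80 × 9) = 0.3488 in.
Required leg w = t_e / 0.707 = 0.4933 in → use 1/2 in.

w = 1/2 in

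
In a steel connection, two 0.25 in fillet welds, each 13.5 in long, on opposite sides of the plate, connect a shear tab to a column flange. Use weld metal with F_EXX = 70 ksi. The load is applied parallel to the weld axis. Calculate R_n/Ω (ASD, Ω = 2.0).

R_n/Ω ≈ 100 kips

Effective throat t_e = 0.707 × 0.25 = 0.1767 in.
Total length L = 27 in; A_we = 0.1767 × 27 = 4.772 in².
F_nw = 0.6 F_EXX = 0.6 × 70 = 42 ksi.
R_n = 42 × 4.772 = 200.4 kips; R_n/Ω = 200.4/2.0 = 100.2 kips.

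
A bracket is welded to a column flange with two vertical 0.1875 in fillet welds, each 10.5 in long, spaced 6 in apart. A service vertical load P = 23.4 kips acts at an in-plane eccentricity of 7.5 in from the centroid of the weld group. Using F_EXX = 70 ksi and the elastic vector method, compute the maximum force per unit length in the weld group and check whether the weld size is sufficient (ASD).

Total weld length L_w = 21 in. Treat welds as unit-width lines.
Polar moment about centroid: J = 2[d³/12 + d(b/2)²] = 2[10.5³/12 + 10.5×3²] = 381.9 in³.
Direct shear f_v = P/L_w = 23.4 / 21 = 1.114 kip/in (vertical).
Torsion M = P·e = 23.4 × 7.5 = 175.5 kip·in.
Critical point at (x, y) = (3, 5.25) from centroid. f_tx = M·y/J = 2.412 kip/in; f_ty = M·x/J = 1.378 kip/in.
Resultant f_max = √[f_tx² + (f_v + f_ty)²] = √[2.412² + (1.114 + 1.378)²] = 3.469 kip/in.
Capacity per unit length: r_n/Ω = (1/2.0) × 0.6 × 70 × (0.707 × 0.1875) = 2.784 kip/in.
3.469 > 2.784 → NOT adequate.

f_max ≈ 3.47 kip/in; NOT adequate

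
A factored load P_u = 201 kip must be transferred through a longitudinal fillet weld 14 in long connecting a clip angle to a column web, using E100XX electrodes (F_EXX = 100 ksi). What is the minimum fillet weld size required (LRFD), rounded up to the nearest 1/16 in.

w = 1/2 in

Total weld length L = 14 in.
Required throat t_e = P_u / (φ × 0.6 F_EXX × L) = 201 / (0.75 × 0.6 × 100 × 14) = 0.319 in.
Required leg w = t_e / 0.707 = 0.4513 in → use 1/2 in.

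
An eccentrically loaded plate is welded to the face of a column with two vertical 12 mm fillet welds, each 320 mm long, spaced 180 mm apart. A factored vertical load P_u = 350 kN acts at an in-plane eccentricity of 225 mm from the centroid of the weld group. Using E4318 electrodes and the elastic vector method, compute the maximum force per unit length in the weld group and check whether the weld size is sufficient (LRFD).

f_max ≈ 1690 N/mm; NOT adequate

E43XX → F_EXX = 430 MPa.
Total weld length L_w = 640 mm. Treat welds as unit-width lines.
Polar moment about centroid: J = 2[d³/12 + d(b/2)²] = 2[320³/12 + 320×90²] = 10650000 mm³.
Direct shear f_v = P/L_w = 350×10³ / 640 = 546.9 N/mm (vertical).
Torsion M = P·e = 350×10³ × 225 = 78750000 N·mm.
Critical point at (x, y) = (90, 160) from centroid. f_tx = M·y/J = 1184 N/mm; f_ty = M·x/J = 665.8 N/mm.
Resultant f_max = √[f_tx² + (f_v + f_ty)²] = √[1184² + (546.9 + 665.8)²] = 1695 N/mm.
Capacity per unit length: φr_n = 0.75 × 0.6 × 430 × (0.707 × 12) = 1642 N/mm.
1695 > 1642 → NOT adequate.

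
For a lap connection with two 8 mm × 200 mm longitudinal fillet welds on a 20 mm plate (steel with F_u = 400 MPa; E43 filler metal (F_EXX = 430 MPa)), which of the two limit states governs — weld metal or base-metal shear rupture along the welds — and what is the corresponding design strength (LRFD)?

t_e = 0.707 × 8 = 5.656 mm; L = 400 mm.
Weld metal: φR_n = 0.75 × 0.6 × 430 × 5.656 × 400 × 10⁻³ = 437.8 kN.
Base metal (shear rupture): φR_n = 0.75 × 0.6 × 400 × 20 × 400 × 10⁻³ = 1440 kN.
Governing: weld metal.

φR_n ≈ 438 kN (weld metal governs)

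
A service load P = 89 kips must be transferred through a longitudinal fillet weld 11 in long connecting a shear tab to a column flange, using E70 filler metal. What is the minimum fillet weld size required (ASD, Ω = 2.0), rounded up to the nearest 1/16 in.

E70XX → F_EXX = 70 ksi.
Total weld length L = 11 in.
Required throat t_e = P × Ω / (0.6 F_EXX × L) = 89 × 2.0 / (0.6 × 70 × 11) = 0.3853 in.
Required leg w = t_e / 0.707 = 0.545 in → use 9/16 in.

w = 9/16 in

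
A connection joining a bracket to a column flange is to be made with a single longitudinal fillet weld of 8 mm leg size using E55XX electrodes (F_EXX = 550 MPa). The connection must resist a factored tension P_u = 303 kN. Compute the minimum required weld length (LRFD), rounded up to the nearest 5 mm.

L = 220 mm

Throat t_e = 0.707 × 8 = 5.656 mm.
φr_n = 0.75 × 0.6 × 550 × 5.656 × 10⁻³ = 1.4 kN/mm.
L_req = P_u / φr_n = 303 / 1.4 = 216.5 mm total.
Round up → use L = 220 mm.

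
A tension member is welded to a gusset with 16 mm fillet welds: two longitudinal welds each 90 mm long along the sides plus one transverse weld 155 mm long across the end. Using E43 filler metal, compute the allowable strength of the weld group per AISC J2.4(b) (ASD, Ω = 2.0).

E43XX → F_EXX = 430 MPa.
t_e = 0.707 × 16 = 11.31 mm.
R_nwl = 0.6 × 430 × 11.31 × 180 × 10⁻³ = 525.3 kN (longitudinal, 2 welds).
R_nwt = 0.6 × 430 × 11.31 × 155 × 10⁻³ = 452.4 kN (transverse, base value).
(i) R_nwl + R_nwt = 977.7 kN; (ii) 0.85 R_nwl + 1.5 R_nwt = 1125 kN.
R_n = max = 1125 kN [governs: (ii)]; R_n/Ω = 562.5 kN.

R_n/Ω ≈ 563 kN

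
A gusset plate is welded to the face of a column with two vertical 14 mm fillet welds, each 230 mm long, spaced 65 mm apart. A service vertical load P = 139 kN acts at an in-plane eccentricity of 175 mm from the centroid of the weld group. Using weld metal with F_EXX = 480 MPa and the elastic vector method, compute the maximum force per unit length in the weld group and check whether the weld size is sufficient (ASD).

f_max ≈ 1270 N/mm; adequate

Total weld length L_w = 460 mm. Treat welds as unit-width lines.
Polar moment about centroid: J = 2[d³/12 + d(b/2)²] = 2[230³/12 + 230×32.5²] = 2514000 mm³.
Direct shear f_v = P/L_w = 139×10³ / 460 = 302.2 N/mm (vertical).
Torsion M = P·e = 139×10³ × 175 = 24325000 N·mm.
Critical point at (x, y) = (32.5, 115) from centroid. f_tx = M·y/J = 1113 N/mm; f_ty = M·x/J = 314.5 N/mm.
Resultant f_max = √[f_tx² + (f_v + f_ty)²] = √[1113² + (302.2 + 314.5)²] = 1272 N/mm.
Capacity per unit length: r_n/Ω = (1/2.0) × 0.6 × 480 × (0.707 × 14) = 1425 N/mm.
1272 ≤ 1425 → adequate.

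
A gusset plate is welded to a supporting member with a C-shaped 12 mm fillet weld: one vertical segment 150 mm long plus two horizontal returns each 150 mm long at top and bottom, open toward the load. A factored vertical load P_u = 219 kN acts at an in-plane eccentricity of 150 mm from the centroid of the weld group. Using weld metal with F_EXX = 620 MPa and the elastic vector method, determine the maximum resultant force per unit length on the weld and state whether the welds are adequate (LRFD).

Total weld length L_w = 450 mm. Treat welds as unit-width lines.
Centroid: x̄ = 2×150×75 / 450 = 50 mm from the vertical weld.
Polar moment about centroid: J = I_x + I_y = [150³/12 + 2×150×75²] + [150×50² + 2(150³/12 + 150×25²)] = 3094000 mm³.
Direct shear f_v = P/L_w = 219×10³ / 450 = 486.7 N/mm (vertical).
Torsion M = P·e = 219×10³ × 150 = 32850000 N·mm.
Critical point at (x, y) = (100, 75) from centroid. f_tx = M·y/J = 796.4 N/mm; f_ty = M·x/J = 1062 N/mm.
Resultant f_max = √[f_tx² + (f_v + f_ty)²] = √[796.4² + (486.7 + 1062)²] = 1741 N/mm.
Capacity per unit length: φr_n = 0.75 × 0.6 × 620 × (0.707 × 12) = 2367 N/mm.
1741 ≤ 2367 → adequate.

f_max ≈ 1740 N/mm; adequate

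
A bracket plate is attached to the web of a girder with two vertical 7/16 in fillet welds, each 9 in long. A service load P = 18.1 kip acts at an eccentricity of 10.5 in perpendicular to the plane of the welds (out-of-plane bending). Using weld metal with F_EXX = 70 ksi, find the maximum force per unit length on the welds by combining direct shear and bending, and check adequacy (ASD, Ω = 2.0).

L_w = 2 × 9 = 18 in; section modulus (unit throat) S = 2 × L²/6 = 27 in².
Direct shear f_v = P/L_w = 18.1/18 = 1.006 kip/in.
Moment M = P × e = 18.1 × 10.5 = 190.05 kip·in; bending f_b = M/S = 7.039 kip/in.
f_max = √(f_v² + f_b²) = √(1.006² + 7.039²) = 7.11 kip/in.
r_n/Ω = (1/2.0) × 0.6 × 70 × (0.707 × 0.4375) = 6.496 kip/in → NOT adequate.

f_max ≈ 7.11 kip/in; NOT adequate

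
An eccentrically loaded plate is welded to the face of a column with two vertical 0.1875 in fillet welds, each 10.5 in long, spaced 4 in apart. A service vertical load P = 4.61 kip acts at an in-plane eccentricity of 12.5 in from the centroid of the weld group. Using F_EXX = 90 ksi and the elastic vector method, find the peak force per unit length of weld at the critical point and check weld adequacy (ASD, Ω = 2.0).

f_max ≈ 1.26 kip/in; adequate

Total weld length L_w = 21 in. Treat welds as unit-width lines.
Polar moment about centroid: J = 2[d³/12 + d(b/2)²] = 2[10.5³/12 + 10.5×2²] = 276.9 in³.
Direct shear f_v = P/L_w = 4.61 / 21 = 0.2195 kip/in (vertical).
Torsion M = P·e = 4.61 × 12.5 = 57.625 kip·in.
Critical point at (x, y) = (2, 5.25) from centroid. f_tx = M·y/J = 1.092 kip/in; f_ty = M·x/J = 0.4162 kip/in.
Resultant f_max = √[f_tx² + (f_v + f_ty)²] = √[1.092² + (0.2195 + 0.4162)²] = 1.264 kip/in.
Capacity per unit length: r_n/Ω = (1/2.0) × 0.6 × 90 × (0.707 × 0.1875) = 3.579 kip/in.
1.264 ≤ 3.579 → adequate.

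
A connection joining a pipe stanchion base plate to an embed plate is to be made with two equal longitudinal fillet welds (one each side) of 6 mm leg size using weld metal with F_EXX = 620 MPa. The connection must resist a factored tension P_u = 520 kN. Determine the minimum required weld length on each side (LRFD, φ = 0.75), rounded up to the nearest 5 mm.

Throat t_e = 0.707 × 6 = 4.242 mm.
φr_n = 0.75 × 0.6 × 620 × 4.242 × 10⁻³ = 1.184 kN/mm.
L_req = P_u / φr_n = 520 / 1.184 = 439.4 mm total.
Per side: 439.4 / 2 = 219.7 mm.
Round up → use L = 220 mm on each side.

L = 220 mm on each side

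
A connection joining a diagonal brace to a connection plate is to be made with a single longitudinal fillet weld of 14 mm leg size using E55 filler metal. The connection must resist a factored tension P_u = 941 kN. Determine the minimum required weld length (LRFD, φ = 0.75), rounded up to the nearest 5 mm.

E55XX → F_EXX = 550 MPa.
Throat t_e = 0.707 × 14 = 9.898 mm.
φr_n = 0.75 × 0.6 × 550 × 9.898 × 10⁻³ = 2.45 kN/mm.
L_req = P_u / φr_n = 941 / 2.45 = 384.1 mm total.
Round up → use L = 385 mm.

L = 385 mm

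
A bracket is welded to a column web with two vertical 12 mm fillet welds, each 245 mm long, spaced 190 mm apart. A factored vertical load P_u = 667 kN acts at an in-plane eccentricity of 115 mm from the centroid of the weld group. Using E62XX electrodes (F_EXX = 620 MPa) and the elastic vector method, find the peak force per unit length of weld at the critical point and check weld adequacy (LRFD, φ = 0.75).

f_max ≈ 2780 N/mm; NOT adequate

Total weld length L_w = 490 mm. Treat welds as unit-width lines.
Polar moment about centroid: J = 2[d³/12 + d(b/2)²] = 2[245³/12 + 245×95²] = 6873000 mm³.
Direct shear f_v = P/L_w = 667×10³ / 490 = 1361 N/mm (vertical).
Torsion M = P·e = 667×10³ × 115 = 76705000 N·mm.
Critical point at (x, y) = (95, 122.5) from centroid. f_tx = M·y/J = 1367 N/mm; f_ty = M·x/J = 1060 N/mm.
Resultant f_max = √[f_tx² + (f_v + f_ty)²] = √[1367² + (1361 + 1060)²] = 2781 N/mm.
Capacity per unit length: φr_n = 0.75 × 0.6 × 620 × (0.707 × 12) = 2367 N/mm.
2781 > 2367 → NOT adequate.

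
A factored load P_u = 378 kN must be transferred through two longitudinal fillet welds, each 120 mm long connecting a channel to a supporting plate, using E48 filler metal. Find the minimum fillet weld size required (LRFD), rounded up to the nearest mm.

E48XX → F_EXX = 480 MPa.
Total weld length L = 240 mm.
Required throat t_e = P_u / (φ × 0.6 F_EXX × L) = 378 / (0.75 × 0.6 × 480 × 240 × 10⁻³) = 7.292 mm.
Required leg w = t_e / 0.707 = 10.31 mm → use 11 mm.

w = 11 mm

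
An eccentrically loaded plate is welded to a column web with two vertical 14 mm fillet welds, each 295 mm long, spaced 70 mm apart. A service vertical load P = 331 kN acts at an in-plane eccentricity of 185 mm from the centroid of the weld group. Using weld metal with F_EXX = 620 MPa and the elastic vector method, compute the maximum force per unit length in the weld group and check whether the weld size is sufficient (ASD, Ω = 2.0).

Total weld length L_w = 590 mm. Treat welds as unit-width lines.
Polar moment about centroid: J = 2[d³/12 + d(b/2)²] = 2[295³/12 + 295×35²] = 5001000 mm³.
Direct shear f_v = P/L_w = 331×10³ / 590 = 561 N/mm (vertical).
Torsion M = P·e = 331×10³ × 185 = 61235000 N·mm.
Critical point at (x, y) = (35, 147.5) from centroid. f_tx = M·y/J = 1806 N/mm; f_ty = M·x/J = 428.5 N/mm.
Resultant f_max = √[f_tx² + (f_v + f_ty)²] = √[1806² + (561 + 428.5)²] = 2059 N/mm.
Capacity per unit length: r_n/Ω = (1/2.0) × 0.6 × 620 × (0.707 × 14) = 1841 N/mm.
2059 > 1841 → NOT adequate.

f_max ≈ 2060 N/mm; NOT adequate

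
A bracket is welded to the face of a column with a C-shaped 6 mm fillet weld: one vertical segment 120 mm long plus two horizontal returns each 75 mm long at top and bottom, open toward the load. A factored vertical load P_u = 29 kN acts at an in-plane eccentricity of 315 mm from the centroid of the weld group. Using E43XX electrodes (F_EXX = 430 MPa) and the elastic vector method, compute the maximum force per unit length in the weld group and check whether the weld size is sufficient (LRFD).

f_max ≈ 946 N/mm; NOT adequate

Total weld length L_w = 270 mm. Treat welds as unit-width lines.
Centroid: x̄ = 2×75×37.5 / 270 = 20.83 mm from the vertical weld.
Polar moment about centroid: J = I_x + I_y = [120³/12 + 2×75×60²] + [120×20.83² + 2(75³/12 + 75×16.67²)] = 848100 mm³.
Direct shear f_v = P/L_w = 29×10³ / 270 = 107.4 N/mm (vertical).
Torsion M = P·e = 29×10³ × 315 = 9135000 N·mm.
Critical point at (x, y) = (54.17, 60) from centroid. f_tx = M·y/J = 646.3 N/mm; f_ty = M·x/J = 583.5 N/mm.
Resultant f_max = √[f_tx² + (f_v + f_ty)²] = √[646.3² + (107.4 + 583.5)²] = 946 N/mm.
Capacity per unit length: φr_n = 0.75 × 0.6 × 430 × (0.707 × 6) = 820.8 N/mm.
946 > 820.8 → NOT adequate.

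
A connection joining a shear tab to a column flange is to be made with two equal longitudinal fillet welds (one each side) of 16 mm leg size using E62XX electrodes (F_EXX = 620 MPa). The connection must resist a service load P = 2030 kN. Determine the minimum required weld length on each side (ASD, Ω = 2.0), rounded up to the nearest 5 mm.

Throat t_e = 0.707 × 16 = 11.31 mm.
r_n/Ω = (0.6 × 620 × 11.31) / 2.0 = 2104 N/mm = 2.104 kN/mm.
L_req = P / (r_n/Ω) = 2030 / 2.104 = 964.8 mm total.
Per side: 964.8 / 2 = 482.4 mm.
Round up → use L = 485 mm on each side.

L = 485 mm on each side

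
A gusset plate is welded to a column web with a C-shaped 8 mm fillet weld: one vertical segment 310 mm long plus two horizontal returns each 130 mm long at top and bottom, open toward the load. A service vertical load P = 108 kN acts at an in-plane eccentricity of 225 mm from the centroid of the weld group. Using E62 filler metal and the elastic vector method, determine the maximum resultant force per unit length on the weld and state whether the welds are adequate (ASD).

E62XX → F_EXX = 620 MPa.
Total weld length L_w = 570 mm. Treat welds as unit-width lines.
Centroid: x̄ = 2×130×65 / 570 = 29.65 mm from the vertical weld.
Polar moment about centroid: J = I_x + I_y = [310³/12 + 2×130×155²] + [310×29.65² + 2(130³/12 + 130×35.35²)] = 9693000 mm³.
Direct shear f_v = P/L_w = 108×10³ / 570 = 189.5 N/mm (vertical).
Torsion M = P·e = 108×10³ × 225 = 24300000 N·mm.
Critical point at (x, y) = (100.4, 155) from centroid. f_tx = M·y/J = 388.6 N/mm; f_ty = M·x/J = 251.6 N/mm.
Resultant f_max = √[f_tx² + (f_v + f_ty)²] = √[388.6² + (189.5 + 251.6)²] = 587.8 N/mm.
Capacity per unit length: r_n/Ω = (1/2.0) × 0.6 × 620 × (0.707 × 8) = 1052 N/mm.
587.8 ≤ 1052 → adequate.

f_max ≈ 588 N/mm; adequate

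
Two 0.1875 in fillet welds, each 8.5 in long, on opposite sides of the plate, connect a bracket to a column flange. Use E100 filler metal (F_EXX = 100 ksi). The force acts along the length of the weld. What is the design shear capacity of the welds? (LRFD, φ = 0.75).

φR_n ≈ 101 kips

Effective throat t_e = 0.707 × 0.1875 = 0.1326 in.
Total length L = 17 in; A_we = 0.1326 × 17 = 2.254 in².
F_nw = 0.6 F_EXX = 0.6 × 100 = 60 ksi.
φR_n = 0.75 × 60 × 2.254 = 101.4 kips.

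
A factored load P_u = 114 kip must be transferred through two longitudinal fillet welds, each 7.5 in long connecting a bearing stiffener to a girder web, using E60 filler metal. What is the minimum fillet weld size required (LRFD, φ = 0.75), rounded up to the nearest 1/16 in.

w = 7/16 in

E60XX → F_EXX = 60 ksi.
Total weld length L = 15 in.
Required throat t_e = P_u / (φ × 0.6 F_EXX × L) = 114 / (0.75 × 0.6 × 60 × 15) = 0.2815 in.
Required leg w = t_e / 0.707 = 0.3981 in → use 7/16 in.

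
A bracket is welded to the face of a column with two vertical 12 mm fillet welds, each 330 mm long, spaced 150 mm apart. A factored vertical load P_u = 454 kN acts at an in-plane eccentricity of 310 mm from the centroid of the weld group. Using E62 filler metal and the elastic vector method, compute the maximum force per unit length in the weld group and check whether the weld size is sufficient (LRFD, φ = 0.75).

f_max ≈ 2980 N/mm; NOT adequate

E62XX → F_EXX = 620 MPa.
Total weld length L_w = 660 mm. Treat welds as unit-width lines.
Polar moment about centroid: J = 2[d³/12 + d(b/2)²] = 2[330³/12 + 330×75²] = 9702000 mm³.
Direct shear f_v = P/L_w = 454×10³ / 660 = 687.9 N/mm (vertical).
Torsion M = P·e = 454×10³ × 310 = 140740000 N·mm.
Critical point at (x, y) = (75, 165) from centroid. f_tx = M·y/J = 2394 N/mm; f_ty = M·x/J = 1088 N/mm.
Resultant f_max = √[f_tx² + (f_v + f_ty)²] = √[2394² + (687.9 + 1088)²] = 2980 N/mm.
Capacity per unit length: φr_n = 0.75 × 0.6 × 620 × (0.707 × 12) = 2367 N/mm.
2980 > 2367 → NOT adequate.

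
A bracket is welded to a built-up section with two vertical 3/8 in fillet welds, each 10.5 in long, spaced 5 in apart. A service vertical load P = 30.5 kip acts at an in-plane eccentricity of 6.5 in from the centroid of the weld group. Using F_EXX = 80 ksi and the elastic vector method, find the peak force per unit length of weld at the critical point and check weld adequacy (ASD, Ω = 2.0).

Total weld length L_w = 21 in. Treat welds as unit-width lines.
Polar moment about centroid: J = 2[d³/12 + d(b/2)²] = 2[10.5³/12 + 10.5×2.5²] = 324.2 in³.
Direct shear f_v = P/L_w = 30.5 / 21 = 1.452 kip/in (vertical).
Torsion M = P·e = 30.5 × 6.5 = 198.25 kip·in.
Critical point at (x, y) = (2.5, 5.25) from centroid. f_tx = M·y/J = 3.211 kip/in; f_ty = M·x/J = 1.529 kip/in.
Resultant f_max = √[f_tx² + (f_v + f_ty)²] = √[3.211² + (1.452 + 1.529)²] = 4.381 kip/in.
Capacity per unit length: r_n/Ω = (1/2.0) × 0.6 × 80 × (0.707 × 0.375) = 6.363 kip/in.
4.381 ≤ 6.363 → adequate.

f_max ≈ 4.38 kip/in; adequate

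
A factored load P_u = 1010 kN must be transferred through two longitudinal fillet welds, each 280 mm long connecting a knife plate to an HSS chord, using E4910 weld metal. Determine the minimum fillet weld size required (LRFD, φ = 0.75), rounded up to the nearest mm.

w = 12 mm

E49XX → F_EXX = 490 MPa.
Total weld length L = 560 mm.
Required throat t_e = P_u / (φ × 0.6 F_EXX × L) = 1010 / (0.75 × 0.6 × 490 × 560 × 10⁻³) = 8.179 mm.
Required leg w = t_e / 0.707 = 11.57 mm → use 12 mm.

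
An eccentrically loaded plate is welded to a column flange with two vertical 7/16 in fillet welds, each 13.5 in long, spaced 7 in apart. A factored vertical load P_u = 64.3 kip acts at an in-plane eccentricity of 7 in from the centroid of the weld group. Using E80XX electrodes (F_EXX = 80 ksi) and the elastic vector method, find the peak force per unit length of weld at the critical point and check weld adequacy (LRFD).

f_max ≈ 6.09 kip/in; adequate

Total weld length L_w = 27 in. Treat welds as unit-width lines.
Polar moment about centroid: J = 2[d³/12 + d(b/2)²] = 2[13.5³/12 + 13.5×3.5²] = 740.8 in³.
Direct shear f_v = P/L_w = 64.3 / 27 = 2.381 kip/in (vertical).
Torsion M = P·e = 64.3 × 7 = 450.1 kip·in.
Critical point at (x, y) = (3.5, 6.75) from centroid. f_tx = M·y/J = 4.101 kip/in; f_ty = M·x/J = 2.127 kip/in.
Resultant f_max = √[f_tx² + (f_v + f_ty)²] = √[4.101² + (2.381 + 2.127)²] = 6.094 kip/in.
Capacity per unit length: φr_n = 0.75 × 0.6 × 80 × (0.707 × 0.4375) = 11.14 kip/in.
6.094 ≤ 11.14 → adequate.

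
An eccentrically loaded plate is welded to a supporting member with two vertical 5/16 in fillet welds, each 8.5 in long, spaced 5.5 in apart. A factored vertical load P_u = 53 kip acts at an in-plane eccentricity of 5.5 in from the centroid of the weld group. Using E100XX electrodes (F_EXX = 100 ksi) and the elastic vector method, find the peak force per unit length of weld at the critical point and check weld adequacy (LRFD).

f_max ≈ 8.5 kip/in; adequate

Total weld length L_w = 17 in. Treat welds as unit-width lines.
Polar moment about centroid: J = 2[d³/12 + d(b/2)²] = 2[8.5³/12 + 8.5×2.75²] = 230.9 in³.
Direct shear f_v = P/L_w = 53 / 17 = 3.118 kip/in (vertical).
Torsion M = P·e = 53 × 5.5 = 291.5 kip·in.
Critical point at (x, y) = (2.75, 4.25) from centroid. f_tx = M·y/J = 5.365 kip/in; f_ty = M·x/J = 3.471 kip/in.
Resultant f_max = √[f_tx² + (f_v + f_ty)²] = √[5.365² + (3.118 + 3.471)²] = 8.497 kip/in.
Capacity per unit length: φr_n = 0.75 × 0.6 × 100 × (0.707 × 0.3125) = 9.942 kip/in.
8.497 ≤ 9.942 → adequate.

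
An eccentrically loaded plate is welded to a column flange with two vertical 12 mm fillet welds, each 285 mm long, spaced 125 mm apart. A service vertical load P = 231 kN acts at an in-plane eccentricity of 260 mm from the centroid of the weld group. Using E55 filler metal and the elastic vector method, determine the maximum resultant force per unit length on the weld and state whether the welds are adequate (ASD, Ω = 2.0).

f_max ≈ 1740 N/mm; NOT adequate

E55XX → F_EXX = 550 MPa.
Total weld length L_w = 570 mm. Treat welds as unit-width lines.
Polar moment about centroid: J = 2[d³/12 + d(b/2)²] = 2[285³/12 + 285×62.5²] = 6085000 mm³.
Direct shear f_v = P/L_w = 231×10³ / 570 = 405.3 N/mm (vertical).
Torsion M = P·e = 231×10³ × 260 = 60060000 N·mm.
Critical point at (x, y) = (62.5, 142.5) from centroid. f_tx = M·y/J = 1407 N/mm; f_ty = M·x/J = 616.9 N/mm.
Resultant f_max = √[f_tx² + (f_v + f_ty)²] = √[1407² + (405.3 + 616.9)²] = 1739 N/mm.
Capacity per unit length: r_n/Ω = (1/2.0) × 0.6 × 550 × (0.707 × 12) = 1400 N/mm.
1739 > 1400 → NOT adequate.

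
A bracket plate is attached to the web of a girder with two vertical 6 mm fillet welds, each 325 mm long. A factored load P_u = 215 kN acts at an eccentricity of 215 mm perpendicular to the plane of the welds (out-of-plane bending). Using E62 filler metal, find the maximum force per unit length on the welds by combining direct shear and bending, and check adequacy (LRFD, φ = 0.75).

E62XX → F_EXX = 620 MPa.
L_w = 2 × 325 = 650 mm; section modulus (unit throat) S = 2 × L²/6 = 35210 mm².
Direct shear f_v = P/L_w = 215×10³/650 = 330.8 N/mm.
Moment M = P × e = 215×10³ × 215 = 46225000 N·mm; bending f_b = M/S = 1313 N/mm.
f_max = √(f_v² + f_b²) = √(330.8² + 1313²) = 1354 N/mm.
φr_n = 0.75 × 0.6 × 620 × (0.707 × 6) = 1184 N/mm → NOT adequate.

f_max ≈ 1350 N/mm; NOT adequate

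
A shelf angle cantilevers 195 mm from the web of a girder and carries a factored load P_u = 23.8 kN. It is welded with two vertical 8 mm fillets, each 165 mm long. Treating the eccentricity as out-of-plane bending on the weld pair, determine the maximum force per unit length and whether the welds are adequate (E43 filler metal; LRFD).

f_max ≈ 516 N/mm; adequate

E43XX → F_EXX = 430 MPa.
L_w = 2 × 165 = 330 mm; section modulus (unit throat) S = 2 × L²/6 = 9075 mm².
Direct shear f_v = P/L_w = 23.8×10³/330 = 72.12 N/mm.
Moment M = P × e = 23.8×10³ × 195 = 4641000 N·mm; bending f_b = M/S = 511.4 N/mm.
f_max = √(f_v² + f_b²) = √(72.12² + 511.4²) = 516.5 N/mm.
φr_n = 0.75 × 0.6 × 430 × (0.707 × 8) = 1094 N/mm → adequate.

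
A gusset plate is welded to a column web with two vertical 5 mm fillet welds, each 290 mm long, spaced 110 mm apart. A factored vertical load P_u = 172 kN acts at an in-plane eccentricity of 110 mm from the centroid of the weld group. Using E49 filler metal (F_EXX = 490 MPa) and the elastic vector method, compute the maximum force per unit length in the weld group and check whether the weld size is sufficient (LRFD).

Total weld length L_w = 580 mm. Treat welds as unit-width lines.
Polar moment about centroid: J = 2[d³/12 + d(b/2)²] = 2[290³/12 + 290×55²] = 5819000 mm³.
Direct shear f_v = P/L_w = 172×10³ / 580 = 296.6 N/mm (vertical).
Torsion M = P·e = 172×10³ × 110 = 18920000 N·mm.
Critical point at (x, y) = (55, 145) from centroid. f_tx = M·y/J = 471.4 N/mm; f_ty = M·x/J = 178.8 N/mm.
Resultant f_max = √[f_tx² + (f_v + f_ty)²] = √[471.4² + (296.6 + 178.8)²] = 669.5 N/mm.
Capacity per unit length: φr_n = 0.75 × 0.6 × 490 × (0.707 × 5) = 779.5 N/mm.
669.5 ≤ 779.5 → adequate.

f_max ≈ 669 N/mm; adequate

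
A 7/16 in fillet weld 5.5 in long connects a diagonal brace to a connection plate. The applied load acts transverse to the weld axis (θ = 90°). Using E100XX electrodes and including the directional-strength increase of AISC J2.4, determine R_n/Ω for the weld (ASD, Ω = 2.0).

E100XX → F_EXX = 100 ksi.
t_e = 0.707 × 0.4375 = 0.3093 in; A_we = 0.3093 × 5.5 = 1.701 in².
Directional factor: 1.0 + 0.5 sin^1.5(90°) = 1.5.
F_nw = 0.6 × 100 × 1.5 = 90 ksi.
R_n/Ω = (90 × 1.701) / 2.0 = 76.55 kips.

R_n/Ω ≈ 76.6 kips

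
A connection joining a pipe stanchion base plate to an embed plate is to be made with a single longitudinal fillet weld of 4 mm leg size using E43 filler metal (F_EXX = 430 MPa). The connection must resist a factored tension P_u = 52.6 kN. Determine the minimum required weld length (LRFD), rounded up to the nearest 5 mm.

Throat t_e = 0.707 × 4 = 2.828 mm.
φr_n = 0.75 × 0.6 × 430 × 2.828 × 10⁻³ = 0.5472 kN/mm.
L_req = P_u / φr_n = 52.6 / 0.5472 = 96.12 mm total.
Round up → use L = 100 mm.

L = 100 mm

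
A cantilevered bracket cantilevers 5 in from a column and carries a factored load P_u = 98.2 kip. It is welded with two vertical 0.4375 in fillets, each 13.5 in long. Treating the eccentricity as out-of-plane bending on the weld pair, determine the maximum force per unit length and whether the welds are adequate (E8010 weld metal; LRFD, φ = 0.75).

f_max ≈ 8.86 kip/in; adequate

E80XX → F_EXX = 80 ksi.
L_w = 2 × 13.5 = 27 in; section modulus (unit throat) S = 2 × L²/6 = 60.75 in².
Direct shear f_v = P/L_w = 98.2/27 = 3.637 kip/in.
Moment M = P × e = 98.2 × 5 = 491 kip·in; bending f_b = M/S = 8.082 kip/in.
f_max = √(f_v² + f_b²) = √(3.637² + 8.082²) = 8.863 kip/in.
φr_n = 0.75 × 0.6 × 80 × (0.707 × 0.4375) = 11.14 kip/in → adequate.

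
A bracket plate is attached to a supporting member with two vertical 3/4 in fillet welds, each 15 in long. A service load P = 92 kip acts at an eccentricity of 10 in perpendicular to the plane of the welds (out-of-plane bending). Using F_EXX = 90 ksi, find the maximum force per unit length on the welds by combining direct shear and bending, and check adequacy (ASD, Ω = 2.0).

f_max ≈ 12.6 kip/in; adequate

L_w = 2 × 15 = 30 in; section modulus (unit throat) S = 2 × L²/6 = 75 in².
Direct shear f_v = P/L_w = 92/30 = 3.067 kip/in.
Moment M = P × e = 92 × 10 = 920 kip·in; bending f_b = M/S = 12.27 kip/in.
f_max = √(f_v² + f_b²) = √(3.067² + 12.27²) = 12.64 kip/in.
r_n/Ω = (1/2.0) × 0.6 × 90 × (0.707 × 0.75) = 14.32 kip/in → adequate.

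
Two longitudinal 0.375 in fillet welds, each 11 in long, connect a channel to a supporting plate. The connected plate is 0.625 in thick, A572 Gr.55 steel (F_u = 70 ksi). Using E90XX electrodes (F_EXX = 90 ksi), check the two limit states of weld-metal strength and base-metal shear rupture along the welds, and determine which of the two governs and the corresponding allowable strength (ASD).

R_n/Ω ≈ 157 kips (weld metal governs)

t_e = 0.707 × 0.375 = 0.2651 in; L = 22 in.
Weld metal: R_n/Ω = (1/2.0) × 0.6 × 90 × 0.2651 × 22 = 157.5 kips.
Base metal (shear rupture): R_n/Ω = (1/2.0) × 0.6 × 70 × 0.625 × 22 = 288.8 kips.
Governing: weld metal.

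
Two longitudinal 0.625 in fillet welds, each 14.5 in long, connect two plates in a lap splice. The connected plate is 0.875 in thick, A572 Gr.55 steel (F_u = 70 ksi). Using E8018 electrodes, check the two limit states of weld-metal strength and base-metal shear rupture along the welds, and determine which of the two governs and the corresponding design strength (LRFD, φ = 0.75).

E80XX → F_EXX = 80 ksi.
t_e = 0.707 × 0.625 = 0.4419 in; L = 29 in.
Weld metal: φR_n = 0.75 × 0.6 × 80 × 0.4419 × 29 = 461.3 kips.
Base metal (shear rupture): φR_n = 0.75 × 0.6 × 70 × 0.875 × 29 = 799.3 kips.
Governing: weld metal.

φR_n ≈ 461 kips (weld metal governs)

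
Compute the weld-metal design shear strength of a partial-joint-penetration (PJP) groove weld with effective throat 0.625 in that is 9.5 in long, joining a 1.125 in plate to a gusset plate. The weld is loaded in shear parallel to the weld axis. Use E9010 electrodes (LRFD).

φR_n ≈ 240 kips

E90XX → F_EXX = 90 ksi.
Effective throat (given) t_e = 0.625 in.
A_we = 0.625 × 9.5 = 5.938 in².
F_nw = 0.6 F_EXX = 54 ksi.
φR_n = 0.75 × 54 × 5.938 = 240.5 kips.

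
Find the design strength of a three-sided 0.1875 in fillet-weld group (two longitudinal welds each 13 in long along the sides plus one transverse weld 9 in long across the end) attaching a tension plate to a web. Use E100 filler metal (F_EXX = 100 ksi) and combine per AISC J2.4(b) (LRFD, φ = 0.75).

φR_n ≈ 212 kips

t_e = 0.707 × 0.1875 = 0.1326 in.
R_nwl = 0.6 × 100 × 0.1326 × 26 = 206.8 kips (longitudinal, 2 welds).
R_nwt = 0.6 × 100 × 0.1326 × 9 = 71.58 kips (transverse, base value).
(i) R_nwl + R_nwt = 278.4 kips; (ii) 0.85 R_nwl + 1.5 R_nwt = 283.2 kips.
R_n = max = 283.2 kips [governs: (ii)]; φR_n = 212.4 kips.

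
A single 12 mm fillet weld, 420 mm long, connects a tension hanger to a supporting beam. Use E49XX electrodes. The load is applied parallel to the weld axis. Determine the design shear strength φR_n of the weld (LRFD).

φR_n ≈ 786 kN

E49XX → F_EXX = 490 MPa.
Effective throat t_e = 0.707 × 12 = 8.484 mm.
Total length L = 420 mm; A_we = 8.484 × 420 = 3563 mm².
F_nw = 0.6 F_EXX = 0.6 × 490 = 294 MPa.
φR_n = 0.75 × 294 × 3563 × 10⁻³ = 785.7 kN.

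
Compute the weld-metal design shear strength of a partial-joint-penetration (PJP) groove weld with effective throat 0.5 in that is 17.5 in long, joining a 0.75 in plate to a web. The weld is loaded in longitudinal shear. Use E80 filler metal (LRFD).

E80XX → F_EXX = 80 ksi.
Effective throat (given) t_e = 0.5 in.
A_we = 0.5 × 17.5 = 8.75 in².
F_nw = 0.6 F_EXX = 48 ksi.
φR_n = 0.75 × 48 × 8.75 = 315 kips.

φR_n ≈ 315 kips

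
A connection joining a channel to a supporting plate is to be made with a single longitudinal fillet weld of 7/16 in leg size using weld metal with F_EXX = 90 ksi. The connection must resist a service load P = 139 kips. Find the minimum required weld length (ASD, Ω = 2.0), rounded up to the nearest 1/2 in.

Throat t_e = 0.707 × 0.4375 = 0.3093 in.
r_n/Ω = (0.6 × 90 × 0.3093) / 2.0 = 8.351 kip/in.
L_req = P / (r_n/Ω) = 139 / 8.351 = 16.64 in total.
Round up → use L = 17 in.

L = 17 in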